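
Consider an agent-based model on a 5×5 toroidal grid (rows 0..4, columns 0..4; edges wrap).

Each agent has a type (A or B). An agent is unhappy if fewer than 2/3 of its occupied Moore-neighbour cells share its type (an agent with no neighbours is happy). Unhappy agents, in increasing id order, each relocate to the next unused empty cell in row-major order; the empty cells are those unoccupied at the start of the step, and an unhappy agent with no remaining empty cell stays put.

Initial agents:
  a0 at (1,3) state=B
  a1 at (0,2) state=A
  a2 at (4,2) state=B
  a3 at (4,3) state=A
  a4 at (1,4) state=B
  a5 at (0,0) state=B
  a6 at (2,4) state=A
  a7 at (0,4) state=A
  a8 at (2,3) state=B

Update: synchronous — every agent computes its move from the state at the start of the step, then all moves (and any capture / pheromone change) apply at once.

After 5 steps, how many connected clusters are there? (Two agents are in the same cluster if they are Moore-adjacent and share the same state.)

t=1: a0@(0,1):B a1@(0,3):A a2@(1,0):B a3@(4,3):A a4@(1,1):B a5@(1,2):B a6@(2,0):A a7@(2,1):A a8@(2,3):B
t=2: a0@(0,1):B a1@(0,0):A a2@(0,2):B a3@(4,3):A a4@(0,4):B a5@(1,3):B a6@(1,4):A a7@(2,2):A a8@(2,3):B
t=3: a0@(0,3):B a1@(1,0):A a2@(0,2):B a3@(1,1):A a4@(1,2):B a5@(2,0):B a6@(2,1):A a7@(2,4):A a8@(3,0):B
t=4: a0@(0,3):B a1@(1,0):A a2@(0,2):B a3@(0,0):A a4@(0,1):B a5@(0,4):B a6@(1,3):A a7@(1,4):A a8@(2,2):B
t=5: a0@(1,1):B a1@(1,2):A a2@(0,2):B a3@(2,0):A a4@(2,1):B a5@(2,3):B a6@(2,4):A a7@(3,0):A a8@(3,1):B

4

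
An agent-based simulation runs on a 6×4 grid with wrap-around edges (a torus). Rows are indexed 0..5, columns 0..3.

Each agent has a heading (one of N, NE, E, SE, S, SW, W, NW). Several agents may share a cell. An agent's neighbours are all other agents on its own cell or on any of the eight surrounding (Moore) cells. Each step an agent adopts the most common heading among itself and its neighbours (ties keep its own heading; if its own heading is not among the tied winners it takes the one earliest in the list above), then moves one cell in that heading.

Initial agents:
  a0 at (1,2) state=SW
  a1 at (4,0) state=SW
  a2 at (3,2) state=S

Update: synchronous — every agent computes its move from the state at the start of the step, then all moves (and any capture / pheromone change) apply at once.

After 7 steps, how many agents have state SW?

2

t=1: a0@(2,1):SW a1@(5,3):SW a2@(4,2):S
t=2: a0@(3,0):SW a1@(0,2):SW a2@(5,2):S
t=3: a0@(4,3):SW a1@(1,1):SW a2@(0,2):S
t=4: a0@(5,2):SW a1@(2,0):SW a2@(1,2):S
t=5: a0@(0,1):SW a1@(3,3):SW a2@(2,2):S
t=6: a0@(1,0):SW a1@(4,2):SW a2@(3,2):S
t=7: a0@(2,3):SW a1@(5,1):SW a2@(4,2):S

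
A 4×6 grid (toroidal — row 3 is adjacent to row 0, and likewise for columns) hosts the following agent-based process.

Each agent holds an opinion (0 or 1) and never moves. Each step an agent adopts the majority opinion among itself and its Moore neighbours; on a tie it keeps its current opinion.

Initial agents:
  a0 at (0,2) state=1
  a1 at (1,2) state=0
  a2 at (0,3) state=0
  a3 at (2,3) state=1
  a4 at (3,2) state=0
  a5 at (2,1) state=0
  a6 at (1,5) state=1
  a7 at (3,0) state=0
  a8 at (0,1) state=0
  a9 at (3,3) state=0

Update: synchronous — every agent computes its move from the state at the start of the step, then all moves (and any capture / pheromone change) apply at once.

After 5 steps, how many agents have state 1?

1

t=1: a0@(0,2):0 a1@(1,2):0 a2@(0,3):0 a3@(2,3):0 a4@(3,2):0 a5@(2,1):0 a6@(1,5):1 a7@(3,0):0 a8@(0,1):0 a9@(3,3):0
t=2: (unchanged — steady state)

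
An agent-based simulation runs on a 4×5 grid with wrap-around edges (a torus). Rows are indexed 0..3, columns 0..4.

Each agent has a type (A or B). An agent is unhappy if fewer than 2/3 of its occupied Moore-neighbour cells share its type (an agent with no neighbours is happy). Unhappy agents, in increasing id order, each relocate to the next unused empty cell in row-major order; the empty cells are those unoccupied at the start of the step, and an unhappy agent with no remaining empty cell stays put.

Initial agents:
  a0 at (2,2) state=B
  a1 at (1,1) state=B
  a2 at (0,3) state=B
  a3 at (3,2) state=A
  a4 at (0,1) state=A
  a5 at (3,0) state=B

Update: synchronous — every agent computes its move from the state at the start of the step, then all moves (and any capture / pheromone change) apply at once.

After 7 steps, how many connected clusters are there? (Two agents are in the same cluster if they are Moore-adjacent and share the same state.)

3

t=1: a0@(0,0):B a1@(0,2):B a2@(0,4):B a3@(1,0):A a4@(1,2):A a5@(1,3):B
t=2: a0@(0,1):B a1@(0,3):B a2@(0,4):B a3@(1,1):A a4@(1,4):A a5@(1,3):B
t=3: a0@(0,0):B a1@(0,3):B a2@(0,4):B a3@(0,2):A a4@(1,0):A a5@(1,3):B
t=4: a0@(0,1):B a1@(0,3):B a2@(0,4):B a3@(1,1):A a4@(1,2):A a5@(1,3):B
t=5: a0@(0,0):B a1@(0,3):B a2@(0,4):B a3@(0,2):A a4@(1,0):A a5@(1,3):B
t=6: a0@(0,1):B a1@(0,3):B a2@(0,4):B a3@(1,1):A a4@(1,2):A a5@(1,3):B
t=7: a0@(0,0):B a1@(0,3):B a2@(0,4):B a3@(0,2):A a4@(1,0):A a5@(1,3):B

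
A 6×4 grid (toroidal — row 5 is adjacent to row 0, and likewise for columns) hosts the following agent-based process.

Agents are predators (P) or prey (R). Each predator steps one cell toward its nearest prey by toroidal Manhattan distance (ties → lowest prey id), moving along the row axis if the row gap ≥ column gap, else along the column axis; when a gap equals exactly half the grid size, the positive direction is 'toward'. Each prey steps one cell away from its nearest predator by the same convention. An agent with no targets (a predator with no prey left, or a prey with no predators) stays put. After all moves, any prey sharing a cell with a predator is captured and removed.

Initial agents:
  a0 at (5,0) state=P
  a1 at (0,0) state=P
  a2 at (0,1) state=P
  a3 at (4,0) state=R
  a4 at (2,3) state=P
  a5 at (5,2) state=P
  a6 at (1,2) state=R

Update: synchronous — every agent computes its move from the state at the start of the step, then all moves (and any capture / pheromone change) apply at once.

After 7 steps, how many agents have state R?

t=1: a0@(4,0):P a1@(5,0):P a2@(1,1):P a3@(3,0):R a4@(1,3):P a5@(0,2):P a6@(2,2):R
t=2: a0@(3,0):P a1@(4,0):P a2@(2,1):P a3@(2,0):R a4@(2,3):P a5@(1,2):P a6@(3,2):R
t=3: a0@(2,0):P a1@(3,0):P a2@(2,0):P a3@(1,0):R a4@(2,0):P a5@(2,2):P a6@(3,1):R
t=4: a0@(1,0):P a1@(3,1):P a2@(1,0):P a3@(0,0):R a4@(1,0):P a5@(3,2):P
t=5: a0@(0,0):P a1@(4,1):P a2@(0,0):P a3@(5,0):R a4@(0,0):P a5@(4,2):P
t=6: a0@(5,0):P a1@(5,1):P a2@(5,0):P a3@(4,0):R a4@(5,0):P a5@(4,3):P
t=7: a0@(4,0):P a1@(4,1):P a2@(4,0):P a3@(3,0):R a4@(4,0):P a5@(4,0):P

1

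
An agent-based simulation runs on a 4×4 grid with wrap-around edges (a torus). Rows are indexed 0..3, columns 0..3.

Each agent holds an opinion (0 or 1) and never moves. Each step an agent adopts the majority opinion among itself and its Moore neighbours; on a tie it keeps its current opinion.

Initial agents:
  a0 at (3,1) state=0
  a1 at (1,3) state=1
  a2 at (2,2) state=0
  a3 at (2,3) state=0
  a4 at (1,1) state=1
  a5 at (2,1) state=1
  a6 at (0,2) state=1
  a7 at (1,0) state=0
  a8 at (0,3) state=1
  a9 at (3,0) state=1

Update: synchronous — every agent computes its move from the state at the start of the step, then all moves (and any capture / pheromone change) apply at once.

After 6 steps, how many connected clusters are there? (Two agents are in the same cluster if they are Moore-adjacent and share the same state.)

1

t=1: a0@(3,1):1 a1@(1,3):1 a2@(2,2):0 a3@(2,3):0 a4@(1,1):1 a5@(2,1):1 a6@(0,2):1 a7@(1,0):1 a8@(0,3):1 a9@(3,0):1
t=2: a0@(3,1):1 a1@(1,3):1 a2@(2,2):1 a3@(2,3):1 a4@(1,1):1 a5@(2,1):1 a6@(0,2):1 a7@(1,0):1 a8@(0,3):1 a9@(3,0):1
t=3: (unchanged — steady state)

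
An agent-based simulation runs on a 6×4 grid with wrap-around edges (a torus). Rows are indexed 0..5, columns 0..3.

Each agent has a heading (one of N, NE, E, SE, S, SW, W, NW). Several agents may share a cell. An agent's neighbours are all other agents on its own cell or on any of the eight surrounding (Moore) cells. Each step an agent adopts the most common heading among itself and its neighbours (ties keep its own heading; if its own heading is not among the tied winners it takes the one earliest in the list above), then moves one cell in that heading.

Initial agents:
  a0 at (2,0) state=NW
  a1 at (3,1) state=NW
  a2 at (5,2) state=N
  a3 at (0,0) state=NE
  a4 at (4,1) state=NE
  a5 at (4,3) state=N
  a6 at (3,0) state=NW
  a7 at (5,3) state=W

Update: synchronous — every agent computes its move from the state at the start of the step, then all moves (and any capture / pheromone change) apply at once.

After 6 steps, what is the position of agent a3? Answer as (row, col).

t=1: a0@(1,3):NW a1@(2,0):NW a2@(4,2):N a3@(5,1):NE a4@(3,0):NW a5@(3,3):N a6@(2,3):NW a7@(4,3):N
t=2: a0@(0,2):NW a1@(1,3):NW a2@(3,2):N a3@(4,2):NE a4@(2,3):NW a5@(2,3):N a6@(1,2):NW a7@(3,3):N
t=3: a0@(5,1):NW a1@(0,2):NW a2@(2,2):N a3@(3,2):N a4@(1,2):NW a5@(1,3):N a6@(0,1):NW a7@(2,3):N
t=4: a0@(4,0):NW a1@(5,1):NW a2@(1,2):N a3@(2,2):N a4@(0,1):NW a5@(0,3):N a6@(5,0):NW a7@(1,3):N
t=5: a0@(3,3):NW a1@(4,0):NW a2@(0,2):N a3@(1,2):N a4@(5,0):NW a5@(5,3):N a6@(4,3):NW a7@(0,3):N
t=6: a0@(2,2):NW a1@(3,3):NW a2@(5,2):N a3@(0,2):N a4@(4,3):NW a5@(4,3):N a6@(3,2):NW a7@(5,3):N

(0, 2)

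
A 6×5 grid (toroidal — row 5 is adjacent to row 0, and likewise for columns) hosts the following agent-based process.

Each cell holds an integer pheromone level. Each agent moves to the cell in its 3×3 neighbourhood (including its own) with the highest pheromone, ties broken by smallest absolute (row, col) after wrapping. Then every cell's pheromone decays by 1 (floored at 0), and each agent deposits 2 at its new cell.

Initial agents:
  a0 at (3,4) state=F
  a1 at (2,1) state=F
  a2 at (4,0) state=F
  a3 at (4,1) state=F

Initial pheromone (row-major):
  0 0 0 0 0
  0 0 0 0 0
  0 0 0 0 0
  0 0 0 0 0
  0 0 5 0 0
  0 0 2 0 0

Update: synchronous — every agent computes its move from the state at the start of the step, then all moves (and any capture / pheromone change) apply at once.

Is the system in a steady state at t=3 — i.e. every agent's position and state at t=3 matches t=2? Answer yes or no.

no

t=1: a0@(2,0) a1@(1,0) a2@(3,0) a3@(4,2) | pheromone: 0 0 0 0 0 / 2 0 0 0 0 / 2 0 0 0 0 / 2 0 0 0 0 / 0 0 6 0 0 / 0 0 1 0 0
t=2: a0@(1,0) a1@(1,0) a2@(2,0) a3@(4,2) | pheromone: 0 0 0 0 0 / 5 0 0 0 0 / 3 0 0 0 0 / 1 0 0 0 0 / 0 0 7 0 0 / 0 0 0 0 0
t=3: a0@(1,0) a1@(1,0) a2@(1,0) a3@(4,2) | pheromone: 0 0 0 0 0 / 10 0 0 0 0 / 2 0 0 0 0 / 0 0 0 0 0 / 0 0 8 0 0 / 0 0 0 0 0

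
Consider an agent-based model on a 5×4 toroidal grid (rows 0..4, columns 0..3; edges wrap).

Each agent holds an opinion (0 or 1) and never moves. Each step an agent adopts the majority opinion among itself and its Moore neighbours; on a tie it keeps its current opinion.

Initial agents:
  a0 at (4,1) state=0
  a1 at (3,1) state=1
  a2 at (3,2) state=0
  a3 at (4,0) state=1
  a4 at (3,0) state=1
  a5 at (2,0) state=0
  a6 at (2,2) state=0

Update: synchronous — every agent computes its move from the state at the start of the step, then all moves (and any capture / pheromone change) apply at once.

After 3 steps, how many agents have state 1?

t=1: a0@(4,1):1 a1@(3,1):0 a2@(3,2):0 a3@(4,0):1 a4@(3,0):1 a5@(2,0):1 a6@(2,2):0
t=2: a0@(4,1):1 a1@(3,1):1 a2@(3,2):0 a3@(4,0):1 a4@(3,0):1 a5@(2,0):1 a6@(2,2):0
t=3: (unchanged — steady state)

5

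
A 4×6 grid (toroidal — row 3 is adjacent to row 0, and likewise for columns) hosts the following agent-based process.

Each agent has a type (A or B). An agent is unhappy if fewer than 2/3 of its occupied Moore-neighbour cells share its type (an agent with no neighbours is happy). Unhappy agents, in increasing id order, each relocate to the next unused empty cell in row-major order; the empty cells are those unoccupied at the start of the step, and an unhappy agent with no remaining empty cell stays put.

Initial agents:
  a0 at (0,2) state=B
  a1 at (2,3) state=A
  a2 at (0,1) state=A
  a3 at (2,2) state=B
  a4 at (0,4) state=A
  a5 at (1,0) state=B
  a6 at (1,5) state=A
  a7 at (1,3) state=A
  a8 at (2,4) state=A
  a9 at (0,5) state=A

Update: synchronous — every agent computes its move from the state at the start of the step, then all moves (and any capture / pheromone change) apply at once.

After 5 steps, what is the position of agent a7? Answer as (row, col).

t=1: a0@(0,0):B a1@(2,3):A a2@(0,3):A a3@(1,1):B a4@(0,4):A a5@(1,2):B a6@(1,5):A a7@(1,4):A a8@(2,4):A a9@(0,5):A
t=2: a0@(0,1):B a1@(2,3):A a2@(0,3):A a3@(1,1):B a4@(0,4):A a5@(0,2):B a6@(1,5):A a7@(1,4):A a8@(2,4):A a9@(0,5):A
t=3: (unchanged — steady state)

(1, 4)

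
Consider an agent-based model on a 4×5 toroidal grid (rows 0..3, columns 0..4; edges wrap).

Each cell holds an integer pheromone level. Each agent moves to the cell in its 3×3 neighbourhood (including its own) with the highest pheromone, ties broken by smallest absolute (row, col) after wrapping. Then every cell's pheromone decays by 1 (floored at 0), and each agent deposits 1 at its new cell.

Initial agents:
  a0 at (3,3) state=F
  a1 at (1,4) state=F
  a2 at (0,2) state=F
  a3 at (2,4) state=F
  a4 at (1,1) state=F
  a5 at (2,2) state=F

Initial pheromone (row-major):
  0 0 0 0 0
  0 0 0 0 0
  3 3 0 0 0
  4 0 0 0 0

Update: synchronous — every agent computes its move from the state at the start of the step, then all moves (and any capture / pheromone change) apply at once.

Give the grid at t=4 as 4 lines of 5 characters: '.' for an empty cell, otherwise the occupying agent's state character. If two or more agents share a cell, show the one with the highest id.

.....
.....
F....
.....

t=1: a0@(0,2) a1@(2,0) a2@(0,1) a3@(3,0) a4@(2,0) a5@(2,1) | pheromone: 0 1 1 0 0 / 0 0 0 0 0 / 4 3 0 0 0 / 4 0 0 0 0
t=2: a0@(0,1) a1@(2,0) a2@(3,0) a3@(2,0) a4@(2,0) a5@(2,0) | pheromone: 0 1 0 0 0 / 0 0 0 0 0 / 7 2 0 0 0 / 4 0 0 0 0
t=3: a0@(3,0) a1@(2,0) a2@(2,0) a3@(2,0) a4@(2,0) a5@(2,0) | pheromone: 0 0 0 0 0 / 0 0 0 0 0 / 11 1 0 0 0 / 4 0 0 0 0
t=4: a0@(2,0) a1@(2,0) a2@(2,0) a3@(2,0) a4@(2,0) a5@(2,0) | pheromone: 0 0 0 0 0 / 0 0 0 0 0 / 16 0 0 0 0 / 3 0 0 0 0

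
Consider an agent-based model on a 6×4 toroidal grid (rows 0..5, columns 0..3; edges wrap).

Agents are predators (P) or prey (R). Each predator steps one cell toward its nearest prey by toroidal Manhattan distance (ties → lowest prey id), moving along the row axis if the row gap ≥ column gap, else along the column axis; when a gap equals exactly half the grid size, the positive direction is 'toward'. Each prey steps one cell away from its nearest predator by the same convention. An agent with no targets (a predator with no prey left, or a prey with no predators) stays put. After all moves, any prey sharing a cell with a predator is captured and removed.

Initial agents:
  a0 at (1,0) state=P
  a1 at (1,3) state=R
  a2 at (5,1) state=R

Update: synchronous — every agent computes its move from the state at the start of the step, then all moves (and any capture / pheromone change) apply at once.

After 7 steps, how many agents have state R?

2

t=1: a0@(1,3):P a1@(1,2):R a2@(4,1):R
t=2: a0@(1,2):P a1@(1,1):R a2@(3,1):R
t=3: a0@(1,1):P a1@(1,0):R a2@(4,1):R
t=4: a0@(1,0):P a1@(1,3):R a2@(3,1):R
t=5: a0@(1,3):P a1@(1,2):R a2@(4,1):R
t=6: a0@(1,2):P a1@(1,1):R a2@(3,1):R
t=7: a0@(1,1):P a1@(1,0):R a2@(4,1):R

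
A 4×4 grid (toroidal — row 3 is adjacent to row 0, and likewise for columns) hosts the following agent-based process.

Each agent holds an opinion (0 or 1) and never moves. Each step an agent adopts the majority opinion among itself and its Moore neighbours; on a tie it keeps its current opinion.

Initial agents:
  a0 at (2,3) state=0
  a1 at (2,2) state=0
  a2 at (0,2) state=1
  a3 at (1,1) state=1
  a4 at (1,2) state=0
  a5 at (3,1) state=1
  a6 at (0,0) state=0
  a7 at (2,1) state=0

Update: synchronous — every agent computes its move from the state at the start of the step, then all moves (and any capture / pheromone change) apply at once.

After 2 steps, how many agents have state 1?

0

t=1: a0@(2,3):0 a1@(2,2):0 a2@(0,2):1 a3@(1,1):0 a4@(1,2):0 a5@(3,1):0 a6@(0,0):1 a7@(2,1):0
t=2: a0@(2,3):0 a1@(2,2):0 a2@(0,2):0 a3@(1,1):0 a4@(1,2):0 a5@(3,1):0 a6@(0,0):0 a7@(2,1):0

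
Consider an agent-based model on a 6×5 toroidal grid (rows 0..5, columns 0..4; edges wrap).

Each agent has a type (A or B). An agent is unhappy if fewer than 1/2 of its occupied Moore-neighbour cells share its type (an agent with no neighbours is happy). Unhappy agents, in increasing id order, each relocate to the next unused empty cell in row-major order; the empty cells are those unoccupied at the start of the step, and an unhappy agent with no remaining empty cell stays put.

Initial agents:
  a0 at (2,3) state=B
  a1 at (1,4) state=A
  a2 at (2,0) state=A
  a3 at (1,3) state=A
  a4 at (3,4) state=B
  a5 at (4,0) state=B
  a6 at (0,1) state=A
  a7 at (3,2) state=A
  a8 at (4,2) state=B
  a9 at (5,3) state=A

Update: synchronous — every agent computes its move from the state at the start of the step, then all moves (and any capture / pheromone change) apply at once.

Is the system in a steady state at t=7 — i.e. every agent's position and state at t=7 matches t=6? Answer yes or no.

t=1: a0@(0,0):B a1@(1,4):A a2@(2,0):A a3@(1,3):A a4@(3,4):B a5@(4,0):B a6@(0,1):A a7@(0,2):A a8@(0,3):B a9@(0,4):A
t=2: a0@(1,0):B a1@(1,4):A a2@(2,0):A a3@(1,3):A a4@(3,4):B a5@(4,0):B a6@(0,1):A a7@(0,2):A a8@(1,1):B a9@(0,4):A
t=3: a0@(0,0):B a1@(1,4):A a2@(0,3):A a3@(1,3):A a4@(3,4):B a5@(4,0):B a6@(1,2):A a7@(0,2):A a8@(2,1):B a9@(0,4):A
t=4: a0@(0,1):B a1@(1,4):A a2@(0,3):A a3@(1,3):A a4@(3,4):B a5@(4,0):B a6@(1,2):A a7@(0,2):A a8@(1,0):B a9@(0,4):A
t=5: a0@(0,0):B a1@(1,4):A a2@(0,3):A a3@(1,3):A a4@(3,4):B a5@(4,0):B a6@(1,2):A a7@(0,2):A a8@(1,1):B a9@(0,4):A
t=6: a0@(0,1):B a1@(1,4):A a2@(0,3):A a3@(1,3):A a4@(3,4):B a5@(4,0):B a6@(1,2):A a7@(0,2):A a8@(1,0):B a9@(0,4):A
t=7: a0@(0,0):B a1@(1,4):A a2@(0,3):A a3@(1,3):A a4@(3,4):B a5@(4,0):B a6@(1,2):A a7@(0,2):A a8@(1,1):B a9@(0,4):A

no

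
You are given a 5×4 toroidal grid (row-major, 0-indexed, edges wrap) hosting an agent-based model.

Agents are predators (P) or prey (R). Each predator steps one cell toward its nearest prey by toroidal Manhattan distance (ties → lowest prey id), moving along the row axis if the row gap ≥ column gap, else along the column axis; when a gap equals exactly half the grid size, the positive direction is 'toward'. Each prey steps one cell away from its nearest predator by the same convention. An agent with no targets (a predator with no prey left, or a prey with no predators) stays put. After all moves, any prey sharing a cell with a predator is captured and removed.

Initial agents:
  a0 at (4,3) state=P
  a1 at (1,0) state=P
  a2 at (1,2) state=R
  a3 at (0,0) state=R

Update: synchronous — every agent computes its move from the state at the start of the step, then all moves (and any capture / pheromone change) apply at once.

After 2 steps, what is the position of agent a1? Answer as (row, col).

(4, 0)

t=1: a0@(0,3):P a1@(0,0):P a2@(1,1):R a3@(4,0):R
t=2: a0@(4,3):P a1@(4,0):P a2@(2,1):R a3@(3,0):R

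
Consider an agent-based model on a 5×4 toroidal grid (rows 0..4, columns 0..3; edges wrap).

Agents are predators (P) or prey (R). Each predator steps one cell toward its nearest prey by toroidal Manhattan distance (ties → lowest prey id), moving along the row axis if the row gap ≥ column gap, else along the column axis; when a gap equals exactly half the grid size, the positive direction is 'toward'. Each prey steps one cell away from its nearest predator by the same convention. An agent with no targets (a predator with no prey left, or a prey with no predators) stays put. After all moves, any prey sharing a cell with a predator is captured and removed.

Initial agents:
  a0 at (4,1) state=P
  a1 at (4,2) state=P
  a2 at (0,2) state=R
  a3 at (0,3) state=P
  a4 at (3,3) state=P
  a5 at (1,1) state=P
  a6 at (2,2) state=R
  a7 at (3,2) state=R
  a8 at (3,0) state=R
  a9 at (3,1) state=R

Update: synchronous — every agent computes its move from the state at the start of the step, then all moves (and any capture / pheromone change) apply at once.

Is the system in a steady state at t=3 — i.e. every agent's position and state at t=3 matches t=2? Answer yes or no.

yes

t=1: a0@(3,1):P a1@(0,2):P a2@(1,2):R a3@(0,2):P a4@(3,2):P a5@(0,1):P a6@(1,2):R a7@(2,2):R a9@(2,1):R
t=2: a0@(2,1):P a1@(1,2):P a3@(1,2):P a4@(2,2):P a5@(1,1):P
t=3: (unchanged — steady state)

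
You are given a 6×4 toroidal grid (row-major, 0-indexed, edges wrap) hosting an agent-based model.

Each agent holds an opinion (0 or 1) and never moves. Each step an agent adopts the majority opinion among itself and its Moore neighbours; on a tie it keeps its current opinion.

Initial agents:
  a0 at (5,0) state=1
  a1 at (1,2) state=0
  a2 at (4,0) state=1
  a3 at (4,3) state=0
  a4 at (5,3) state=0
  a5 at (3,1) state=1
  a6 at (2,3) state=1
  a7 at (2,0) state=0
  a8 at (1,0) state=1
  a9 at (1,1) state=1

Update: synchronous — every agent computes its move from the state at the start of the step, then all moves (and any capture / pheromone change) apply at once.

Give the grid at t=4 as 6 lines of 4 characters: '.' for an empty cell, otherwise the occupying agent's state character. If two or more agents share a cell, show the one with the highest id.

t=1: a0@(5,0):1 a1@(1,2):1 a2@(4,0):1 a3@(4,3):0 a4@(5,3):0 a5@(3,1):1 a6@(2,3):1 a7@(2,0):1 a8@(1,0):1 a9@(1,1):1
t=2: (unchanged — steady state)

....
111.
1..1
.1..
1..0
1..0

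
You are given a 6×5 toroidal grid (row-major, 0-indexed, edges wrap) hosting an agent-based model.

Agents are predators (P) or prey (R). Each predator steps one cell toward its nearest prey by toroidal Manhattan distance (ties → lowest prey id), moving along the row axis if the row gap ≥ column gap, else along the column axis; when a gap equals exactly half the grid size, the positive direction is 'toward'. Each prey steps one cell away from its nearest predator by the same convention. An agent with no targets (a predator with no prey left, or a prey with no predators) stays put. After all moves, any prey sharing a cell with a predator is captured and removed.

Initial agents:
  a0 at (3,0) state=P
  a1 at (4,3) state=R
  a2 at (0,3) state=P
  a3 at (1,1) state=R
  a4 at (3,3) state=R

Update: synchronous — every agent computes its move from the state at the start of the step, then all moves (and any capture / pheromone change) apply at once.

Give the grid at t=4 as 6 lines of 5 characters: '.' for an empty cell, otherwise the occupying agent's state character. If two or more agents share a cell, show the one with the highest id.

t=1: a0@(3,4):P a1@(3,3):R a2@(5,3):P a3@(0,1):R a4@(3,2):R
t=2: a0@(3,3):P a1@(3,2):R a2@(4,3):P a3@(0,0):R a4@(3,1):R
t=3: a0@(3,2):P a1@(3,1):R a2@(3,3):P a3@(1,0):R a4@(3,0):R
t=4: a0@(3,1):P a1@(3,0):R a2@(3,2):P a3@(0,0):R a4@(3,4):R

R....
.....
.....
RPP.R
.....
.....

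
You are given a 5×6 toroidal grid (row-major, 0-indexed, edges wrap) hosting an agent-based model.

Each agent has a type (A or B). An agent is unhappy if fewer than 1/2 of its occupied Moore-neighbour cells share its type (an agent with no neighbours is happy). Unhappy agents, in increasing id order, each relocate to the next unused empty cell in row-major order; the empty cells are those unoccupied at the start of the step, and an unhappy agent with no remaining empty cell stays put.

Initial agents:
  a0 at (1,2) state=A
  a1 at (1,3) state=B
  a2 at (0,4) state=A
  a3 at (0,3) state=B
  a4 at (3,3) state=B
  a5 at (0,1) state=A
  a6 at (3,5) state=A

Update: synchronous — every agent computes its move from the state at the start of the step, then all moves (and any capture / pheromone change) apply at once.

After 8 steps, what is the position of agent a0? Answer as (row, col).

(0, 0)

t=1: a0@(0,0):A a1@(0,2):B a2@(0,5):A a3@(1,0):B a4@(3,3):B a5@(0,1):A a6@(3,5):A
t=2: a0@(0,0):A a1@(0,3):B a2@(0,5):A a3@(0,4):B a4@(3,3):B a5@(1,1):A a6@(3,5):A
t=3: (unchanged — steady state)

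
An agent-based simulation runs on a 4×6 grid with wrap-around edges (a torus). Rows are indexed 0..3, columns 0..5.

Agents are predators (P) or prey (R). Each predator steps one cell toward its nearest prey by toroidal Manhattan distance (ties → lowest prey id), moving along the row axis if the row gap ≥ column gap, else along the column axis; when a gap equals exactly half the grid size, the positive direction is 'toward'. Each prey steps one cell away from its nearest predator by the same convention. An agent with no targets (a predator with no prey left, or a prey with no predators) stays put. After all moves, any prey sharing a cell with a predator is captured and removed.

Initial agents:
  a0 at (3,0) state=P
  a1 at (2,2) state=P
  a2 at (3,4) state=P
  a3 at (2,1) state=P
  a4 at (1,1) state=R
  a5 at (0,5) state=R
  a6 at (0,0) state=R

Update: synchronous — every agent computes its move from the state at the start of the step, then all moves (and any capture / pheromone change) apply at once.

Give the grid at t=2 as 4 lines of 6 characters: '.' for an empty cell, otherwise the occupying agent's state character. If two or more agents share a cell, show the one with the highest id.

t=1: a0@(0,0):P a1@(1,2):P a2@(0,4):P a3@(1,1):P a4@(0,1):R a5@(1,5):R a6@(1,0):R
t=2: a0@(0,1):P a1@(0,2):P a2@(1,4):P a3@(0,1):P a5@(2,5):R a6@(2,0):R

.PP...
....P.
R....R
......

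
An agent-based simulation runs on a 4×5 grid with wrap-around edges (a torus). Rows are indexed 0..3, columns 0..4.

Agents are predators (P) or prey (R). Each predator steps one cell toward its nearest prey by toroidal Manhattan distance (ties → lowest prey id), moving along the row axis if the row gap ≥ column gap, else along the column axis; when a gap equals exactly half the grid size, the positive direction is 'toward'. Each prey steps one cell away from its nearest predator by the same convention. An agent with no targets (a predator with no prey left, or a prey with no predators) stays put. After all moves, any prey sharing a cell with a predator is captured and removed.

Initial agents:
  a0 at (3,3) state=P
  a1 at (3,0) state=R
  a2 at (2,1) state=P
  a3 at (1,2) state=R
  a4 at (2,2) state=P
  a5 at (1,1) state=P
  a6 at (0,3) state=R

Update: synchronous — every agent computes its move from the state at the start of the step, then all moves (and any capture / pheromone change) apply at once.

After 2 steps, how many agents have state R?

1

t=1: a0@(0,3):P a2@(3,1):P a3@(0,2):R a4@(1,2):P a5@(1,2):P a6@(1,3):R
t=2: a0@(0,2):P a2@(0,1):P a4@(0,2):P a5@(0,2):P a6@(2,3):R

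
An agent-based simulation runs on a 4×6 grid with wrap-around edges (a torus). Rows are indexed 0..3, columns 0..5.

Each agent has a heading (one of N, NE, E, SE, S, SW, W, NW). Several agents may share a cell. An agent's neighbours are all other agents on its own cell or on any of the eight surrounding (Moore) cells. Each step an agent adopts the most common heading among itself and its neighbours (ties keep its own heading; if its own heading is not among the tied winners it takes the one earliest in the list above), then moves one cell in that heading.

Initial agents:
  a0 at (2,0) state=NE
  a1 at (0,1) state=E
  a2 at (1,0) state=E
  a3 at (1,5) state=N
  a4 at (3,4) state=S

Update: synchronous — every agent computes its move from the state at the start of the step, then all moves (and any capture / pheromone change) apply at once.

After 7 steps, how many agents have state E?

t=1: a0@(1,1):NE a1@(0,2):E a2@(1,1):E a3@(0,5):N a4@(0,4):S
t=2: a0@(1,2):E a1@(0,3):E a2@(1,2):E a3@(3,5):N a4@(1,4):S
t=3: a0@(1,3):E a1@(0,4):E a2@(1,3):E a3@(2,5):N a4@(2,4):S
t=4: a0@(1,4):E a1@(0,5):E a2@(1,4):E a3@(1,5):N a4@(2,5):E
t=5: a0@(1,5):E a1@(0,0):E a2@(1,5):E a3@(1,0):E a4@(2,0):E
t=6: a0@(1,0):E a1@(0,1):E a2@(1,0):E a3@(1,1):E a4@(2,1):E
t=7: a0@(1,1):E a1@(0,2):E a2@(1,1):E a3@(1,2):E a4@(2,2):E

5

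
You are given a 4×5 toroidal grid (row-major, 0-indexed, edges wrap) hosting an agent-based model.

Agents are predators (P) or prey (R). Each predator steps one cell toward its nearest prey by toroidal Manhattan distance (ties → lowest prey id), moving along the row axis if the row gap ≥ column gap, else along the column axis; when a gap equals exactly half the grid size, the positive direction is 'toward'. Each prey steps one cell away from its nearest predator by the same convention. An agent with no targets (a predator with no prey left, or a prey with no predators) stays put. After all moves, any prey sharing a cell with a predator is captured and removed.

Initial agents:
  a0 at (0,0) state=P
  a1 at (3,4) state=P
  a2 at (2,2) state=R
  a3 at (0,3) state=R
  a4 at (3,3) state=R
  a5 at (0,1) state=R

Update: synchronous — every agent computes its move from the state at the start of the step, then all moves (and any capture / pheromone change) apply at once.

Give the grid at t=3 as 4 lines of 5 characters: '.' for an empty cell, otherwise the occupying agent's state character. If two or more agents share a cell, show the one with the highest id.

t=1: a0@(0,1):P a1@(3,3):P a2@(2,1):R a3@(0,2):R a4@(3,2):R a5@(0,2):R
t=2: a0@(0,2):P a1@(3,2):P a2@(1,1):R a3@(0,3):R a4@(3,1):R a5@(0,3):R
t=3: a0@(0,3):P a1@(3,1):P a2@(2,1):R a3@(0,4):R a4@(3,0):R a5@(0,4):R

...PR
.....
.R...
RP...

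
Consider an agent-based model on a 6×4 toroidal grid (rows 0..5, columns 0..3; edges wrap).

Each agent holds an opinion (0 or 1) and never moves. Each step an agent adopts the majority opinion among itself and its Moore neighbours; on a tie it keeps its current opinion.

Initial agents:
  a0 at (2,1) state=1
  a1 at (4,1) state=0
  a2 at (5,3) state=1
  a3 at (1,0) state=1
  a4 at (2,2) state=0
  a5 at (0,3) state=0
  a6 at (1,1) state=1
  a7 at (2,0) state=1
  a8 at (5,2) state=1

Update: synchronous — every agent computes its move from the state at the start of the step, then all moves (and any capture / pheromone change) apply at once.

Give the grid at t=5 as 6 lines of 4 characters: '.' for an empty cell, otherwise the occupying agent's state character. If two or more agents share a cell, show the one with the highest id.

t=1: a0@(2,1):1 a1@(4,1):0 a2@(5,3):1 a3@(1,0):1 a4@(2,2):1 a5@(0,3):1 a6@(1,1):1 a7@(2,0):1 a8@(5,2):1
t=2: (unchanged — steady state)

...1
11..
111.
....
.0..
..11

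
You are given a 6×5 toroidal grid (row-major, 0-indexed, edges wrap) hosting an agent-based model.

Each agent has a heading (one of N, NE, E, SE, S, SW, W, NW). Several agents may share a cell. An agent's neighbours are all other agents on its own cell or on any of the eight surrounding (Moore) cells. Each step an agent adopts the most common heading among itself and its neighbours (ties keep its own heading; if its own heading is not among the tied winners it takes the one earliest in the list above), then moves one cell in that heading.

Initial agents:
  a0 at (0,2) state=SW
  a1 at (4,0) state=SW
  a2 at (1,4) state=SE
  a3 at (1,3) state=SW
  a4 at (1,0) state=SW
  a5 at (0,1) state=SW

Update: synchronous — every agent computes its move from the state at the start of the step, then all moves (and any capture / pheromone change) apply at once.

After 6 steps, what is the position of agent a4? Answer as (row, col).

t=1: a0@(1,1):SW a1@(5,4):SW a2@(2,3):SW a3@(2,2):SW a4@(2,4):SW a5@(1,0):SW
t=2: a0@(2,0):SW a1@(0,3):SW a2@(3,2):SW a3@(3,1):SW a4@(3,3):SW a5@(2,4):SW
t=3: a0@(3,4):SW a1@(1,2):SW a2@(4,1):SW a3@(4,0):SW a4@(4,2):SW a5@(3,3):SW
t=4: a0@(4,3):SW a1@(2,1):SW a2@(5,0):SW a3@(5,4):SW a4@(5,1):SW a5@(4,2):SW
t=5: a0@(5,2):SW a1@(3,0):SW a2@(0,4):SW a3@(0,3):SW a4@(0,0):SW a5@(5,1):SW
t=6: a0@(0,1):SW a1@(4,4):SW a2@(1,3):SW a3@(1,2):SW a4@(1,4):SW a5@(0,0):SW

(1, 4)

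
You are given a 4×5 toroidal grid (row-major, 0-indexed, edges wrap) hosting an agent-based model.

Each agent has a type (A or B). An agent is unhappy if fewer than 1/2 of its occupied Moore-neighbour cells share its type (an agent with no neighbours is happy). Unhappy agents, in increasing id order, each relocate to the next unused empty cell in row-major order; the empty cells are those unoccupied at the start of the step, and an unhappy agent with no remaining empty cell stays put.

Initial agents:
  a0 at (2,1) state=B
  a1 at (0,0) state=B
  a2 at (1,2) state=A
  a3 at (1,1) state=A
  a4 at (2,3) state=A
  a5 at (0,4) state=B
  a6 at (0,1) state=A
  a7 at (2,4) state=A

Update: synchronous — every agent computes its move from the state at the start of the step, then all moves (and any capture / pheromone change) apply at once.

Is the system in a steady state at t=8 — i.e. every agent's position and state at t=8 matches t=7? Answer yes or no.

no

t=1: a0@(0,2):B a1@(0,3):B a2@(1,2):A a3@(1,1):A a4@(2,3):A a5@(0,4):B a6@(0,1):A a7@(2,4):A
t=2: a0@(0,0):B a1@(0,3):B a2@(1,2):A a3@(1,1):A a4@(2,3):A a5@(0,4):B a6@(0,1):A a7@(2,4):A
t=3: a0@(0,2):B a1@(0,3):B a2@(1,2):A a3@(1,1):A a4@(2,3):A a5@(0,4):B a6@(0,1):A a7@(2,4):A
t=4: a0@(0,0):B a1@(0,3):B a2@(1,2):A a3@(1,1):A a4@(2,3):A a5@(0,4):B a6@(0,1):A a7@(2,4):A
t=5: a0@(0,2):B a1@(0,3):B a2@(1,2):A a3@(1,1):A a4@(2,3):A a5@(0,4):B a6@(0,1):A a7@(2,4):A
t=6: a0@(0,0):B a1@(0,3):B a2@(1,2):A a3@(1,1):A a4@(2,3):A a5@(0,4):B a6@(0,1):A a7@(2,4):A
t=7: a0@(0,2):B a1@(0,3):B a2@(1,2):A a3@(1,1):A a4@(2,3):A a5@(0,4):B a6@(0,1):A a7@(2,4):A
t=8: a0@(0,0):B a1@(0,3):B a2@(1,2):A a3@(1,1):A a4@(2,3):A a5@(0,4):B a6@(0,1):A a7@(2,4):A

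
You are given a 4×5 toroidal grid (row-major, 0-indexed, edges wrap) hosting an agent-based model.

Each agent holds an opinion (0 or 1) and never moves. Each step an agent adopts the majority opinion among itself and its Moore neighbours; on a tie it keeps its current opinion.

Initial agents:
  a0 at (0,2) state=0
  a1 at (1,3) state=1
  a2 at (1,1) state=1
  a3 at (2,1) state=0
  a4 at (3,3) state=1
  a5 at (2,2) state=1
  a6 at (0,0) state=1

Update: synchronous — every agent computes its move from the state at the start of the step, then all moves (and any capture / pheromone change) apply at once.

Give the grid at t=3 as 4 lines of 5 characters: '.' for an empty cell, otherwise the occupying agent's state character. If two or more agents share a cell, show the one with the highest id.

1.1..
.1.1.
.11..
...1.

t=1: a0@(0,2):1 a1@(1,3):1 a2@(1,1):1 a3@(2,1):1 a4@(3,3):1 a5@(2,2):1 a6@(0,0):1
t=2: (unchanged — steady state)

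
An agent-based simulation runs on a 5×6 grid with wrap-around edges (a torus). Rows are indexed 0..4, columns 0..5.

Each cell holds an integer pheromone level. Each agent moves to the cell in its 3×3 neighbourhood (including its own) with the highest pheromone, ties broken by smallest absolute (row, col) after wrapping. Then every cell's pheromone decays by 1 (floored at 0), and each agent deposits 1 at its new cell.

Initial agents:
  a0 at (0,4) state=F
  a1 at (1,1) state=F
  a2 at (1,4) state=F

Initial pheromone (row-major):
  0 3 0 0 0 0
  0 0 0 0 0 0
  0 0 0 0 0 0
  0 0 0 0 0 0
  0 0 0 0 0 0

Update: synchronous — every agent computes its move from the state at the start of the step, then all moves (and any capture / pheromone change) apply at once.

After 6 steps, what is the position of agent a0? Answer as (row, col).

(0, 3)

t=1: a0@(0,3) a1@(0,1) a2@(0,3) | pheromone: 0 3 0 2 0 0 / 0 0 0 0 0 0 / 0 0 0 0 0 0 / 0 0 0 0 0 0 / 0 0 0 0 0 0
t=2: a0@(0,3) a1@(0,1) a2@(0,3) | pheromone: 0 3 0 3 0 0 / 0 0 0 0 0 0 / 0 0 0 0 0 0 / 0 0 0 0 0 0 / 0 0 0 0 0 0
t=3: a0@(0,3) a1@(0,1) a2@(0,3) | pheromone: 0 3 0 4 0 0 / 0 0 0 0 0 0 / 0 0 0 0 0 0 / 0 0 0 0 0 0 / 0 0 0 0 0 0
t=4: a0@(0,3) a1@(0,1) a2@(0,3) | pheromone: 0 3 0 5 0 0 / 0 0 0 0 0 0 / 0 0 0 0 0 0 / 0 0 0 0 0 0 / 0 0 0 0 0 0
t=5: a0@(0,3) a1@(0,1) a2@(0,3) | pheromone: 0 3 0 6 0 0 / 0 0 0 0 0 0 / 0 0 0 0 0 0 / 0 0 0 0 0 0 / 0 0 0 0 0 0
t=6: a0@(0,3) a1@(0,1) a2@(0,3) | pheromone: 0 3 0 7 0 0 / 0 0 0 0 0 0 / 0 0 0 0 0 0 / 0 0 0 0 0 0 / 0 0 0 0 0 0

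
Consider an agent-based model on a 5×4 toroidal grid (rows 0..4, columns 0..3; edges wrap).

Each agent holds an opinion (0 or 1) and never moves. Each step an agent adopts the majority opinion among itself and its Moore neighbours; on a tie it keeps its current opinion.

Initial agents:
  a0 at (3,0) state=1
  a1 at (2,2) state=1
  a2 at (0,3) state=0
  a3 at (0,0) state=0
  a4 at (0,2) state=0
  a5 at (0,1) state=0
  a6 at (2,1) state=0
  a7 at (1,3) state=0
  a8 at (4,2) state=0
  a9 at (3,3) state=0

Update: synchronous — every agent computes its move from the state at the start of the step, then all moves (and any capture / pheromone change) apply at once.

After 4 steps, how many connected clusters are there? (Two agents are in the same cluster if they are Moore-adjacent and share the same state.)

1

t=1: a0@(3,0):0 a1@(2,2):0 a2@(0,3):0 a3@(0,0):0 a4@(0,2):0 a5@(0,1):0 a6@(2,1):1 a7@(1,3):0 a8@(4,2):0 a9@(3,3):0
t=2: a0@(3,0):0 a1@(2,2):0 a2@(0,3):0 a3@(0,0):0 a4@(0,2):0 a5@(0,1):0 a6@(2,1):0 a7@(1,3):0 a8@(4,2):0 a9@(3,3):0
t=3: (unchanged — steady state)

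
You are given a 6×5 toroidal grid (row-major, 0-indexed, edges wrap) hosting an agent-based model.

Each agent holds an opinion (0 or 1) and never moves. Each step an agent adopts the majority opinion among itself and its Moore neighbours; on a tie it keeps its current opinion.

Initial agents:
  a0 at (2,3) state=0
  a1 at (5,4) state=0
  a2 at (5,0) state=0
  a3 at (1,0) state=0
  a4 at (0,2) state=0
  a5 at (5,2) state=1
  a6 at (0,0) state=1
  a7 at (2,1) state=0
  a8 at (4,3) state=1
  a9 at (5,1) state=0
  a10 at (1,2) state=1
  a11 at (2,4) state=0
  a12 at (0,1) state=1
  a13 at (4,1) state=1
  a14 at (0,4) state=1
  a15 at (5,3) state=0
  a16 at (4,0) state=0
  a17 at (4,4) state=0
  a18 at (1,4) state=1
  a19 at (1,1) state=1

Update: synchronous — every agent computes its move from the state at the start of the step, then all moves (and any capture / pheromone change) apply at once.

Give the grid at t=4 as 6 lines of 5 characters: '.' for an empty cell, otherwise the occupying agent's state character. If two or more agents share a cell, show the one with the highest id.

111.0
111.1
.1.00
.....
00.00
00000

t=1: a0@(2,3):0 a1@(5,4):0 a2@(5,0):0 a3@(1,0):1 a4@(0,2):1 a5@(5,2):1 a6@(0,0):1 a7@(2,1):0 a8@(4,3):0 a9@(5,1):0 a10@(1,2):1 a11@(2,4):0 a12@(0,1):1 a13@(4,1):0 a14@(0,4):0 a15@(5,3):0 a16@(4,0):0 a17@(4,4):0 a18@(1,4):1 a19@(1,1):1
t=2: a0@(2,3):0 a1@(5,4):0 a2@(5,0):0 a3@(1,0):1 a4@(0,2):1 a5@(5,2):0 a6@(0,0):1 a7@(2,1):1 a8@(4,3):0 a9@(5,1):0 a10@(1,2):1 a11@(2,4):0 a12@(0,1):1 a13@(4,1):0 a14@(0,4):0 a15@(5,3):0 a16@(4,0):0 a17@(4,4):0 a18@(1,4):1 a19@(1,1):1
t=3: (unchanged — steady state)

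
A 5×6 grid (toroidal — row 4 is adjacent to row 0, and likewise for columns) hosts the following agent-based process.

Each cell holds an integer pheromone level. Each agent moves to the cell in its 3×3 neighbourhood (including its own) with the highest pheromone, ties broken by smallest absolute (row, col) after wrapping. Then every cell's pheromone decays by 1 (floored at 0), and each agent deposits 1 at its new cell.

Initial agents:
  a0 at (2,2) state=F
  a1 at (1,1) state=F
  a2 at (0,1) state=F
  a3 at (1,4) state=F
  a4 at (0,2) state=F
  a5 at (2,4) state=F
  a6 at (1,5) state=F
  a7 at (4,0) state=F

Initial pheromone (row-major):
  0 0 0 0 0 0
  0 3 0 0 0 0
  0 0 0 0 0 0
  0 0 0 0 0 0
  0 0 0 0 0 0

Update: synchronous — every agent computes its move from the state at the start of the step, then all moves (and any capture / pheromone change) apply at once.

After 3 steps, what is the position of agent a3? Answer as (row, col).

t=1: a0@(1,1) a1@(1,1) a2@(1,1) a3@(0,3) a4@(1,1) a5@(1,3) a6@(0,0) a7@(0,0) | pheromone: 2 0 0 1 0 0 / 0 6 0 1 0 0 / 0 0 0 0 0 0 / 0 0 0 0 0 0 / 0 0 0 0 0 0
t=2: a0@(1,1) a1@(1,1) a2@(1,1) a3@(0,3) a4@(1,1) a5@(0,3) a6@(1,1) a7@(1,1) | pheromone: 1 0 0 2 0 0 / 0 11 0 0 0 0 / 0 0 0 0 0 0 / 0 0 0 0 0 0 / 0 0 0 0 0 0
t=3: a0@(1,1) a1@(1,1) a2@(1,1) a3@(0,3) a4@(1,1) a5@(0,3) a6@(1,1) a7@(1,1) | pheromone: 0 0 0 3 0 0 / 0 16 0 0 0 0 / 0 0 0 0 0 0 / 0 0 0 0 0 0 / 0 0 0 0 0 0

(0, 3)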